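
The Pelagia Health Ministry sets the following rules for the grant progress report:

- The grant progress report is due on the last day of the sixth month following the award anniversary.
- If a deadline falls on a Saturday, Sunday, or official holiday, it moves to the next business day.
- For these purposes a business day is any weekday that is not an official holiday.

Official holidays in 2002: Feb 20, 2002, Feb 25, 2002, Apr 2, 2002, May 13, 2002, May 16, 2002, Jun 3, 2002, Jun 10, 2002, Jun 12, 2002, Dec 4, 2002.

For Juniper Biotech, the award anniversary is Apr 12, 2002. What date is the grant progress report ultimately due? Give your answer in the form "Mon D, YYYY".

The sixth month after Apr 12, 2002 is October 2002, whose last day is Oct 31, 2002.
Since Oct 31, 2002 is a Thursday and not a holiday, the date is unchanged.
Deadline: Oct 31, 2002.

Oct 31, 2002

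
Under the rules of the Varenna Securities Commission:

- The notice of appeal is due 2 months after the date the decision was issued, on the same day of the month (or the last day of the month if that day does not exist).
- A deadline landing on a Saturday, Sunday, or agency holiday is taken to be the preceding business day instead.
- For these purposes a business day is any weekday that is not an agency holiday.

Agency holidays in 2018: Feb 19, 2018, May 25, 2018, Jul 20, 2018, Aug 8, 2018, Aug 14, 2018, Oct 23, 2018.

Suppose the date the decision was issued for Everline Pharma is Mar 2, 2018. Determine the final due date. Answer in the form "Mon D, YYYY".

2 months after Mar 2, 2018, on the same day of the month, is May 2, 2018.
May 2, 2018 is a Wednesday and not a listed holiday, so it stands.
So the filing is due May 2, 2018.

May 2, 2018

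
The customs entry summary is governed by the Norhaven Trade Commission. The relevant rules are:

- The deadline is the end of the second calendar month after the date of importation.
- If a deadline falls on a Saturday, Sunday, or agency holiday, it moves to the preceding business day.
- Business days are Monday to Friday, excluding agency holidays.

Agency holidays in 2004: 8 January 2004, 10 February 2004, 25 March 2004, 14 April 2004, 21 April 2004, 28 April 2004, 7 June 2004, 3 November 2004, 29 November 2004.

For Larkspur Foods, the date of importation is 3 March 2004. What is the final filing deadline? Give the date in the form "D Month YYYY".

2 months after 3 March 2004 is May 2004; that month ends on 31 May 2004.
31 May 2004 is a Monday and not a listed holiday, so it stands.
So the filing is due 31 May 2004.

31 May 2004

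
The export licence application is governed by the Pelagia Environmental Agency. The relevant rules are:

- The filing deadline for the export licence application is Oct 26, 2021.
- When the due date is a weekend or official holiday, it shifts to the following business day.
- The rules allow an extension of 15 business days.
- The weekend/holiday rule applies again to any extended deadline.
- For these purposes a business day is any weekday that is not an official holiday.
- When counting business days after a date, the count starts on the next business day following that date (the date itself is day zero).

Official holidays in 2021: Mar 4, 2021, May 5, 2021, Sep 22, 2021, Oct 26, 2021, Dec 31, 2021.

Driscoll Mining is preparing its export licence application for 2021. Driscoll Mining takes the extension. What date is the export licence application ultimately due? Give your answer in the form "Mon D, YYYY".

Nov 17, 2021

The stated deadline is Oct 26, 2021.
Oct 26, 2021 falls on a listed holiday. Rolling to the next business day gives Oct 27, 2021, a Wednesday.
Counting 15 further business days from Oct 27, 2021 reaches Nov 17, 2021.
Since Nov 17, 2021 is a Wednesday and not a holiday, the date is unchanged.
Final deadline: Nov 17, 2021.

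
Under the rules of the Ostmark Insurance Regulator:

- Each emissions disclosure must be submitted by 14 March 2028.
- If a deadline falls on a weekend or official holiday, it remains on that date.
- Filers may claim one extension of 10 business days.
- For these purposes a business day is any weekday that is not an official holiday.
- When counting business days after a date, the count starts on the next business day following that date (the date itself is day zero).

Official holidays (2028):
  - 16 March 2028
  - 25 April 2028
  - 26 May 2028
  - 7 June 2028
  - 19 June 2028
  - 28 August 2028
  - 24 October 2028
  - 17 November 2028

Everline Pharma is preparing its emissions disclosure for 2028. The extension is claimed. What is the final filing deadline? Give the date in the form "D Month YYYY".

Start from the fixed due date, 14 March 2028.
14 March 2028 is a Tuesday; no weekend or holiday adjustment applies.
The 10-business-day extension runs from 14 March 2028 to 29 March 2028.
29 March 2028 is a Wednesday; no weekend or holiday adjustment applies.
So the filing is due 29 March 2028.

29 March 2028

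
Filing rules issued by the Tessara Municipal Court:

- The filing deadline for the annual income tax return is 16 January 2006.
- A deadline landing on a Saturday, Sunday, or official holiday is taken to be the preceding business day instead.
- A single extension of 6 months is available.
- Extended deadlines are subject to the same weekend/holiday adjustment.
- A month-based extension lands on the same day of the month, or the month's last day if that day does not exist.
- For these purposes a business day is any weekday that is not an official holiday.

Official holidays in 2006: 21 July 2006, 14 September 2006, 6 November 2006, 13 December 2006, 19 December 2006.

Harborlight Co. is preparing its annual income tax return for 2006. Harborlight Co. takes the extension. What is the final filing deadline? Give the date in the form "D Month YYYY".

14 July 2006

Start from the fixed due date, 16 January 2006.
16 January 2006 is a Monday and not a listed holiday, so it stands.
The 6 months extension carries 16 January 2006 to 16 July 2006.
16 July 2006 is a Sunday, so it moves to the preceding business day, 14 July 2006 (Friday).
Final deadline: 14 July 2006.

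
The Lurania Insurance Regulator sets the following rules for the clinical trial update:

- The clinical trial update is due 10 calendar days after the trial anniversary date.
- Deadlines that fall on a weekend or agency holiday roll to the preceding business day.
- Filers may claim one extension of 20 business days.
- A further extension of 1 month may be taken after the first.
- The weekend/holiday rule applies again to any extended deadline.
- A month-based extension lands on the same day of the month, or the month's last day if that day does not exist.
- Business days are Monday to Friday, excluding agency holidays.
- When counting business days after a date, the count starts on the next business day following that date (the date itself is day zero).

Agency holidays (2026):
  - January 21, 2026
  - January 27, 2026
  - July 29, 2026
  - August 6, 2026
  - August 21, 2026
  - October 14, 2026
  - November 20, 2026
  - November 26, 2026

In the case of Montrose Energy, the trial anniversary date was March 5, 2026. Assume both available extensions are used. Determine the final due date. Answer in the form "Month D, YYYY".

May 8, 2026

From March 5, 2026, 10 calendar days later is March 15, 2026.
March 15, 2026 is a Sunday, so it moves to the preceding business day, March 13, 2026 (Friday).
Counting 20 further business days from March 13, 2026 reaches April 10, 2026.
April 10, 2026 (Friday) is already a business day.
Applying the 1 month extension: 1 month after April 10, 2026 is May 10, 2026.
May 10, 2026 is a Sunday, so it moves to the preceding business day, May 8, 2026 (Friday).
The final due date is May 8, 2026.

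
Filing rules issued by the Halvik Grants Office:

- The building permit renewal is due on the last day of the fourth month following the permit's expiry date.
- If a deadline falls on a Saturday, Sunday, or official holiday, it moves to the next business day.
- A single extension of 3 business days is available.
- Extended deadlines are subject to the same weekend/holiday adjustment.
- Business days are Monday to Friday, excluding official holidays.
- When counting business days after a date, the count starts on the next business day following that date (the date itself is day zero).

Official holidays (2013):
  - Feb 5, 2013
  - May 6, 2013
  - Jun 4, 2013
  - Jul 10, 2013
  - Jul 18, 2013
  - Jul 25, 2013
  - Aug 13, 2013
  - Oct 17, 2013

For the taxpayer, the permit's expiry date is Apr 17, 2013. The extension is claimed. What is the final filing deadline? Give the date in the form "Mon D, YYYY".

4 months after Apr 17, 2013 is August 2013; that month ends on Aug 31, 2013.
Aug 31, 2013 falls on a Saturday. Rolling to the next business day gives Sep 2, 2013, a Monday.
Counting 3 further business days from Sep 2, 2013 reaches Sep 5, 2013.
Sep 5, 2013 is a Thursday and not a listed holiday, so it stands.
The final due date is Sep 5, 2013.

Sep 5, 2013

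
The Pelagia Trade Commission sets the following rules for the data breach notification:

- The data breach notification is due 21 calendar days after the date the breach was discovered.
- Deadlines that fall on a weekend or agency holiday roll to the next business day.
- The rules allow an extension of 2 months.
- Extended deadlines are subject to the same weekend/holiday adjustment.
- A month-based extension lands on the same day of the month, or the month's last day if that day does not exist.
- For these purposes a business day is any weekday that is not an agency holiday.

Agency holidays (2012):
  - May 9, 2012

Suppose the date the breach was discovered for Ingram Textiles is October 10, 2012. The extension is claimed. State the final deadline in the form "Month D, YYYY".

December 31, 2012

Adding 21 calendar days to October 10, 2012 gives October 31, 2012.
Since October 31, 2012 is a Wednesday and not a holiday, the date is unchanged.
Applying the 2 months extension: 2 months after October 31, 2012 is December 31, 2012.
Since December 31, 2012 is a Monday and not a holiday, the date is unchanged.
Deadline: December 31, 2012.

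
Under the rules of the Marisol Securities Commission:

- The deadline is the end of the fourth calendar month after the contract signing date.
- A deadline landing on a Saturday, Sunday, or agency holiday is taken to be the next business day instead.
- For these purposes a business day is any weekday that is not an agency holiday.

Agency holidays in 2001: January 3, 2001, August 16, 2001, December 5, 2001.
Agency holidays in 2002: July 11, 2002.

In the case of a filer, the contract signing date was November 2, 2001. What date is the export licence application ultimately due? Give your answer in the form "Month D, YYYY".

April 1, 2002

4 months after November 2, 2001 is March 2002; that month ends on March 31, 2002.
March 31, 2002 is a Sunday; the next business day is April 1, 2002 (Monday).
The final due date is April 1, 2002.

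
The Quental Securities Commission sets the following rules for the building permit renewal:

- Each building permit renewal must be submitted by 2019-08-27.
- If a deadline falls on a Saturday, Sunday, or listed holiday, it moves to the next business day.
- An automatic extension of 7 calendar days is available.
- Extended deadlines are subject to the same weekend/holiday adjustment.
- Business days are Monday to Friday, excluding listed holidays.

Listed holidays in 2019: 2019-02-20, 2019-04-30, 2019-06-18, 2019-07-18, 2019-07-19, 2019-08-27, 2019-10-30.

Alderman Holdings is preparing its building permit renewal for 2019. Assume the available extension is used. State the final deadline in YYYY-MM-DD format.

2019-09-04

The statutory due date is 2019-08-27.
Because 2019-08-27 is a listed holiday, the deadline becomes 2019-08-28 (Wednesday).
Applying the 7-calendar-day extension: 2019-08-28 + 7 days = 2019-09-04.
2019-09-04 falls on a Wednesday, which is a business day, so no adjustment is needed.
So the filing is due 2019-09-04.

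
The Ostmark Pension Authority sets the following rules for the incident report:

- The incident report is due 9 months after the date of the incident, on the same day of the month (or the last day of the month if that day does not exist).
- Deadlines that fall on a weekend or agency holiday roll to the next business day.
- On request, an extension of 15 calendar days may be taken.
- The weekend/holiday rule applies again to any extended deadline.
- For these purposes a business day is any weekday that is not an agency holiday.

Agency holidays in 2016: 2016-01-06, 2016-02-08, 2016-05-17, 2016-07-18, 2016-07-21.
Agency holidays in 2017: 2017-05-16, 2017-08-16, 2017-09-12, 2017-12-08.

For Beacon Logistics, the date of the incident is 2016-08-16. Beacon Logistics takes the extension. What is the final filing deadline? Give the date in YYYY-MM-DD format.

2017-06-01

9 months after 2016-08-16, on the same day of the month, is 2017-05-16.
2017-05-16 is a listed holiday; the next business day is 2017-05-17 (Wednesday).
The 15-calendar-day extension moves the deadline from 2017-05-17 to 2017-06-01.
Since 2017-06-01 is a Thursday and not a holiday, the date is unchanged.
Final deadline: 2017-06-01.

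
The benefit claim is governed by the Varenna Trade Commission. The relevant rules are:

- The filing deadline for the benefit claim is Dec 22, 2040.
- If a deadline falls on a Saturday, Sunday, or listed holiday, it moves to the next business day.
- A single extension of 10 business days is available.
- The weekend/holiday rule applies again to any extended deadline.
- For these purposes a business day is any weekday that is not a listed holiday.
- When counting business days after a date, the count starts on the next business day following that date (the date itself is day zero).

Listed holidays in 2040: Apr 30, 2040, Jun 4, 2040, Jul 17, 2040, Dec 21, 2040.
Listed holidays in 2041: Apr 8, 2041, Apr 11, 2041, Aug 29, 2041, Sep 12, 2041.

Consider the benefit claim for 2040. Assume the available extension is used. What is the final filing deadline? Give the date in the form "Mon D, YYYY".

Jan 7, 2041

Start from the fixed due date, Dec 22, 2040.
Because Dec 22, 2040 is a Saturday, the deadline becomes Dec 24, 2040 (Monday).
The 10-business-day extension runs from Dec 24, 2040 to Jan 7, 2041.
Jan 7, 2041 falls on a Monday, which is a business day, so no adjustment is needed.
So the filing is due Jan 7, 2041.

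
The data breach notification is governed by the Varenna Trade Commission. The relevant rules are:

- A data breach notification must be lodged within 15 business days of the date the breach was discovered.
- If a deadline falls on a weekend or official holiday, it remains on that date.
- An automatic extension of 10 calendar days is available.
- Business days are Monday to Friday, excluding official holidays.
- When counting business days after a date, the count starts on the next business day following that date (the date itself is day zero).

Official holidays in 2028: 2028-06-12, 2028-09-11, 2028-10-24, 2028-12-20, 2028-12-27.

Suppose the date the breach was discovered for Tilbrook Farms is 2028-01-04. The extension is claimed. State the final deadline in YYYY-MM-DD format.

2028-02-04

Counting 15 business days after 2028-01-04 (skipping weekends and listed holidays) reaches 2028-01-25.
2028-01-25 falls on a Tuesday. The rules make no weekend/holiday allowance, so it remains 2028-01-25.
Add the 10 calendar-day extension to 2028-01-25: 2028-02-04.
No adjustment is made for weekends or holidays, so 2028-02-04 stands.
The final due date is 2028-02-04.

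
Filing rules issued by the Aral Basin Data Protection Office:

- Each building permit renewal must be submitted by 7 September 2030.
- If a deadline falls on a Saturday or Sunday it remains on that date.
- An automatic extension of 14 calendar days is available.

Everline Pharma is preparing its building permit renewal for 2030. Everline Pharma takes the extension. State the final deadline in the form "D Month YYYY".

The statutory due date is 7 September 2030.
7 September 2030 is a Saturday; no weekend or holiday adjustment applies.
The 14-calendar-day extension moves the deadline from 7 September 2030 to 21 September 2030.
No adjustment is made for weekends or holidays, so 21 September 2030 stands.
Deadline: 21 September 2030.

21 September 2030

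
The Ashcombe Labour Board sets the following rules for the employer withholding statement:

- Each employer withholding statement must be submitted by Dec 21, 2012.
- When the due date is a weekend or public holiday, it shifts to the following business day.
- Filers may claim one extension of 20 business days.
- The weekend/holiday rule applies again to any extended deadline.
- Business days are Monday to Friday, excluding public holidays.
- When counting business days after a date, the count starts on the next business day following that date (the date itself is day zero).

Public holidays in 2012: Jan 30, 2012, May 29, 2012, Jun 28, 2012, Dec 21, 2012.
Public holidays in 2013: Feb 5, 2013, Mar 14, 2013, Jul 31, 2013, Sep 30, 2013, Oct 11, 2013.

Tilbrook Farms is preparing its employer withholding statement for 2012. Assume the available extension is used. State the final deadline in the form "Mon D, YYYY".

Start from the fixed due date, Dec 21, 2012.
Dec 21, 2012 is a listed holiday; the next business day is Dec 24, 2012 (Monday).
Applying the 20-business-day extension: 20 business days after Dec 24, 2012 is Jan 21, 2013.
Jan 21, 2013 (Monday) is already a business day.
So the filing is due Jan 21, 2013.

Jan 21, 2013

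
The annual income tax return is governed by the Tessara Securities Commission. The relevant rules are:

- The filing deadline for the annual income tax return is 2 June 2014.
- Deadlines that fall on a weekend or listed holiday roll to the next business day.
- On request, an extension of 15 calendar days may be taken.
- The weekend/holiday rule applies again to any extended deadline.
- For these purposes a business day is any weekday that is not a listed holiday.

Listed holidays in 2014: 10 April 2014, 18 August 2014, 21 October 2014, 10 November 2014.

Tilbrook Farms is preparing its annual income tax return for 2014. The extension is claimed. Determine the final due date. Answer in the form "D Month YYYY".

Start from the fixed due date, 2 June 2014.
2 June 2014 falls on a Monday, which is a business day, so no adjustment is needed.
Add the 15 calendar-day extension to 2 June 2014: 17 June 2014.
17 June 2014 falls on a Tuesday, which is a business day, so no adjustment is needed.
So the filing is due 17 June 2014.

17 June 2014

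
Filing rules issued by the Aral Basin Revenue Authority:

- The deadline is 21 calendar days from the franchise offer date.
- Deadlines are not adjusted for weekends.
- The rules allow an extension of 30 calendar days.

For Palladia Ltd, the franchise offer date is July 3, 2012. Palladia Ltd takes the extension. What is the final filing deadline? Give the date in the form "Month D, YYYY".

August 23, 2012

From July 3, 2012, 21 calendar days later is July 24, 2012.
July 24, 2012 is a Tuesday; no weekend or holiday adjustment applies.
The 30-calendar-day extension moves the deadline from July 24, 2012 to August 23, 2012.
August 23, 2012 is a Thursday; no weekend or holiday adjustment applies.
So the filing is due August 23, 2012.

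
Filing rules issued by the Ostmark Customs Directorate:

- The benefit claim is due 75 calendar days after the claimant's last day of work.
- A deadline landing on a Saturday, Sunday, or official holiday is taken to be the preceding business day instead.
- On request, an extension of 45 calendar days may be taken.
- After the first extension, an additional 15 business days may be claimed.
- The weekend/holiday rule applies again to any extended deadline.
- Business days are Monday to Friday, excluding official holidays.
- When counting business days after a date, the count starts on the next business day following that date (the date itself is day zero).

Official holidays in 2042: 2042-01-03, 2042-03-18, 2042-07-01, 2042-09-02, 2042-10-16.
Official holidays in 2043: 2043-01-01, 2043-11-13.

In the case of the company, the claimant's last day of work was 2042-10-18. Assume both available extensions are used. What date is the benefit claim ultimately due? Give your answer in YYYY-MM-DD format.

2043-03-06

Trigger date 2042-10-18 + 75 calendar days = 2043-01-01.
2043-01-01 falls on a listed holiday. Rolling to the preceding business day gives 2042-12-31, a Wednesday.
Add the 45 calendar-day extension to 2042-12-31: 2043-02-14.
2043-02-14 is a Saturday, so it moves to the preceding business day, 2043-02-13 (Friday).
The 15-business-day extension runs from 2043-02-13 to 2043-03-06.
Since 2043-03-06 is a Friday and not a holiday, the date is unchanged.
Final deadline: 2043-03-06.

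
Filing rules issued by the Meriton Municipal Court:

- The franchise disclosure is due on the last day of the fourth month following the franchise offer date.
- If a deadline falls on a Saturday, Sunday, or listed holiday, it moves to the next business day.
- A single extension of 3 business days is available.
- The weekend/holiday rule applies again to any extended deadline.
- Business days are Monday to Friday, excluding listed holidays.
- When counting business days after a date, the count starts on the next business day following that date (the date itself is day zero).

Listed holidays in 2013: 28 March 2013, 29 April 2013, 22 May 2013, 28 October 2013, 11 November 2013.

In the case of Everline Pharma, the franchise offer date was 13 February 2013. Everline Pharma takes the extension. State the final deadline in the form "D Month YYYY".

4 months after 13 February 2013 is June 2013; that month ends on 30 June 2013.
30 June 2013 is a Sunday, so it moves to the next business day, 1 July 2013 (Monday).
Applying the 3-business-day extension: 3 business days after 1 July 2013 is 4 July 2013.
Since 4 July 2013 is a Thursday and not a holiday, the date is unchanged.
Deadline: 4 July 2013.

4 July 2013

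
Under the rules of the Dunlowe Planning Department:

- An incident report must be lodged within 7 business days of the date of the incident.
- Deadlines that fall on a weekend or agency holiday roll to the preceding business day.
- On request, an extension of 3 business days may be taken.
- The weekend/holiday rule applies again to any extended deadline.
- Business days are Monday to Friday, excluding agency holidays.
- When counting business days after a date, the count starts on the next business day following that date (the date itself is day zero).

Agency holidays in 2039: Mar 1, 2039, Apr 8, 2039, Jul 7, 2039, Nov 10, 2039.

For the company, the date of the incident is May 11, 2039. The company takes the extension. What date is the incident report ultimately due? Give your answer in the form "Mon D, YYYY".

May 25, 2039

Counting 7 business days after May 11, 2039 (skipping weekends and listed holidays) reaches May 20, 2039.
May 20, 2039 (Friday) is already a business day.
The 3-business-day extension runs from May 20, 2039 to May 25, 2039.
May 25, 2039 is a Wednesday and not a listed holiday, so it stands.
Final deadline: May 25, 2039.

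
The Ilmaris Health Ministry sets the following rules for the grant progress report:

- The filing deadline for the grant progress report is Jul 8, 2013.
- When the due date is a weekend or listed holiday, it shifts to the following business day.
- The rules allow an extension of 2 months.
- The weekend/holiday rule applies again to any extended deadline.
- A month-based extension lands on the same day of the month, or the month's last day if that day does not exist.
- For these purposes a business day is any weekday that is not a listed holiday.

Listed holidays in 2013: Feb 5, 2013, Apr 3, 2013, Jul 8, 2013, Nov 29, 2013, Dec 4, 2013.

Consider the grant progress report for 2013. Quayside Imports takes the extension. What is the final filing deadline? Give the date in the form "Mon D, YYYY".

Start from the fixed due date, Jul 8, 2013.
Because Jul 8, 2013 is a listed holiday, the deadline becomes Jul 9, 2013 (Tuesday).
The 2 months extension carries Jul 9, 2013 to Sep 9, 2013.
Sep 9, 2013 is a Monday and not a listed holiday, so it stands.
Deadline: Sep 9, 2013.

Sep 9, 2013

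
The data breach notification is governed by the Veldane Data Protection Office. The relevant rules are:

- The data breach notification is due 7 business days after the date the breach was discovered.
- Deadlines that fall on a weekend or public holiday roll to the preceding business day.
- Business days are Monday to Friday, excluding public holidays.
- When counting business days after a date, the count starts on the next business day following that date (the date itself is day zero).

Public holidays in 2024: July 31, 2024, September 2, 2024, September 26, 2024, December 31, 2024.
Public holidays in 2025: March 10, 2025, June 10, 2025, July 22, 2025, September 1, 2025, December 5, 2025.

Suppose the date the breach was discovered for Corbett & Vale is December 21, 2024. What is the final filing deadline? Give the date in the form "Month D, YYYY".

Counting 7 business days after December 21, 2024 (skipping weekends and listed holidays) reaches January 1, 2025.
January 1, 2025 falls on a Wednesday, which is a business day, so no adjustment is needed.
Deadline: January 1, 2025.

January 1, 2025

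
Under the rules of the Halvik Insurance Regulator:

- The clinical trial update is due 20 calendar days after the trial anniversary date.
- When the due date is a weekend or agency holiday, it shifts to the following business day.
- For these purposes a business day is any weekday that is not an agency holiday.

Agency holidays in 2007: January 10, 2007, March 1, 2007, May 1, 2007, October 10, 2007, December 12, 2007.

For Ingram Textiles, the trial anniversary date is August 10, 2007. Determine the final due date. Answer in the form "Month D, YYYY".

Adding 20 calendar days to August 10, 2007 gives August 30, 2007.
August 30, 2007 falls on a Thursday, which is a business day, so no adjustment is needed.
So the filing is due August 30, 2007.

August 30, 2007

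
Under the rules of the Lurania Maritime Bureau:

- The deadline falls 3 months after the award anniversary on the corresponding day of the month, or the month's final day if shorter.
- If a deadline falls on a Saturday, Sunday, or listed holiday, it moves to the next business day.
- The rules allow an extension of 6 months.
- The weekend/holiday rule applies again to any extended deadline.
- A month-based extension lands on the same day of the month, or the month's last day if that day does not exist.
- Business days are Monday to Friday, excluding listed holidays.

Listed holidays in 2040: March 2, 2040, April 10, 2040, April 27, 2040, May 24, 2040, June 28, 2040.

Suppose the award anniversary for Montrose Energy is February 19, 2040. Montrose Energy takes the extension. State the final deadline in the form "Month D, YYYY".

November 21, 2040

3 months from February 19, 2040 is May 19, 2040.
May 19, 2040 falls on a Saturday. Rolling to the next business day gives May 21, 2040, a Monday.
Applying the 6 months extension: 6 months after May 21, 2040 is November 21, 2040.
November 21, 2040 is a Wednesday and not a listed holiday, so it stands.
So the filing is due November 21, 2040.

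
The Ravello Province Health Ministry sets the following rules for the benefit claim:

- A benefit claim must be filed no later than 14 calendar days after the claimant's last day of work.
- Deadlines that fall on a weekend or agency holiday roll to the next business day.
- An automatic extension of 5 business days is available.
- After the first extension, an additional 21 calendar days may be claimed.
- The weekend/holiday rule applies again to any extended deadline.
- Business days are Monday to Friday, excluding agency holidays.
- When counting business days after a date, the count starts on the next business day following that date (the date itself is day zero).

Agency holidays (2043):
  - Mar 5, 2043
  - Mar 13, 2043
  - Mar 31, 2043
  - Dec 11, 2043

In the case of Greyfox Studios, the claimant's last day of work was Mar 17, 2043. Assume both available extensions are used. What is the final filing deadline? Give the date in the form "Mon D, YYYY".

From Mar 17, 2043, 14 calendar days later is Mar 31, 2043.
Mar 31, 2043 is a listed holiday; the next business day is Apr 1, 2043 (Wednesday).
Applying the 5-business-day extension: 5 business days after Apr 1, 2043 is Apr 8, 2043.
Apr 8, 2043 is a Wednesday and not a listed holiday, so it stands.
Add the 21 calendar-day extension to Apr 8, 2043: Apr 29, 2043.
Since Apr 29, 2043 is a Wednesday and not a holiday, the date is unchanged.
The final due date is Apr 29, 2043.

Apr 29, 2043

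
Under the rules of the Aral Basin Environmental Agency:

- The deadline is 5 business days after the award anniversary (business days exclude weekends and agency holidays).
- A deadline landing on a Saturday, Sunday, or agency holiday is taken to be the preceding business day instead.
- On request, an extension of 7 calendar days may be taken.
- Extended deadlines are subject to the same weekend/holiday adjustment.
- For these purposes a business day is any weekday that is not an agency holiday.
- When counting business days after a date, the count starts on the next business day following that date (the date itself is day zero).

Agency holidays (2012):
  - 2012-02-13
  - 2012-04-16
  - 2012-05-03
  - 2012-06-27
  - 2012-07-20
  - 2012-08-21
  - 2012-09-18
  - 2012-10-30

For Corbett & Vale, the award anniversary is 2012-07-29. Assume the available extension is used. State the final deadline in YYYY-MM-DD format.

5 business days after 2012-07-29, excluding weekends and holidays, is 2012-08-03.
Since 2012-08-03 is a Friday and not a holiday, the date is unchanged.
With the 7-day extension, 2012-08-03 becomes 2012-08-10.
2012-08-10 is a Friday and not a listed holiday, so it stands.
Final deadline: 2012-08-10.

2012-08-10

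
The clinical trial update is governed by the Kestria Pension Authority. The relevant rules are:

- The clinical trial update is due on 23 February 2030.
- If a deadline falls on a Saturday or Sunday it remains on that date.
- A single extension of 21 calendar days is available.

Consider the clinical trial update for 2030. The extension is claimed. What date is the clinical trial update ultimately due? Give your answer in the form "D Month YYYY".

The stated deadline is 23 February 2030.
No adjustment is made for weekends or holidays, so 23 February 2030 stands.
Add the 21 calendar-day extension to 23 February 2030: 16 March 2030.
16 March 2030 falls on a Saturday. The rules make no weekend/holiday allowance, so it remains 16 March 2030.
So the filing is due 16 March 2030.

16 March 2030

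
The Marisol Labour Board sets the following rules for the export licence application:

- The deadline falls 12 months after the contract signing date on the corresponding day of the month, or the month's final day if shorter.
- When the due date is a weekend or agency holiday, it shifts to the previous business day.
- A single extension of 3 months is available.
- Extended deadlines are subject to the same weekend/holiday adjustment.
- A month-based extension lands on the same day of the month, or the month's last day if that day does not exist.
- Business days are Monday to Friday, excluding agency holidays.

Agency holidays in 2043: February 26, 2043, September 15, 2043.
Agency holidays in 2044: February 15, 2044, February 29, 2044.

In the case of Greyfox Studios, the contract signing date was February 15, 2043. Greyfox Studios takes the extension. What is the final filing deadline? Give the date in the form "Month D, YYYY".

Moving 12 months forward from February 15, 2043 on the corresponding day gives February 15, 2044.
February 15, 2044 falls on a listed holiday. Rolling to the preceding business day gives February 12, 2044, a Friday.
Add 3 months to February 12, 2044: May 12, 2044.
May 12, 2044 is a Thursday and not a listed holiday, so it stands.
Final deadline: May 12, 2044.

May 12, 2044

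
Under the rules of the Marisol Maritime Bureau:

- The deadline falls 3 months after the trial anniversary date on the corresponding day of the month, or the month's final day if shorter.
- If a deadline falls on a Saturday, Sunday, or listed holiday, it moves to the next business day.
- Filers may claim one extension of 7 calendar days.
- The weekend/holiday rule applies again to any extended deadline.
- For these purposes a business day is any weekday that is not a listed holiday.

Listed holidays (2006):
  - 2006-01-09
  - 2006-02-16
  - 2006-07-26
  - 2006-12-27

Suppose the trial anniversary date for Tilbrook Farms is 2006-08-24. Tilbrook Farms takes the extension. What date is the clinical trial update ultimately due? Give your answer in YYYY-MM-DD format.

3 months from 2006-08-24 is 2006-11-24.
2006-11-24 (Friday) is already a business day.
With the 7-day extension, 2006-11-24 becomes 2006-12-01.
2006-12-01 is a Friday and not a listed holiday, so it stands.
The final due date is 2006-12-01.

2006-12-01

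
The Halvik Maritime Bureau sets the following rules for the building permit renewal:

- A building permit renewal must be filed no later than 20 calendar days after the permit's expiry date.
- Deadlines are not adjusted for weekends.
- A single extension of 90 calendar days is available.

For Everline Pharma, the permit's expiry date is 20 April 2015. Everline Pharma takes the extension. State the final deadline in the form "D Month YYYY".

8 August 2015

From 20 April 2015, 20 calendar days later is 10 May 2015.
10 May 2015 is a Sunday; no weekend or holiday adjustment applies.
Add the 90 calendar-day extension to 10 May 2015: 8 August 2015.
8 August 2015 falls on a Saturday. The rules make no weekend/holiday allowance, so it remains 8 August 2015.
Final deadline: 8 August 2015.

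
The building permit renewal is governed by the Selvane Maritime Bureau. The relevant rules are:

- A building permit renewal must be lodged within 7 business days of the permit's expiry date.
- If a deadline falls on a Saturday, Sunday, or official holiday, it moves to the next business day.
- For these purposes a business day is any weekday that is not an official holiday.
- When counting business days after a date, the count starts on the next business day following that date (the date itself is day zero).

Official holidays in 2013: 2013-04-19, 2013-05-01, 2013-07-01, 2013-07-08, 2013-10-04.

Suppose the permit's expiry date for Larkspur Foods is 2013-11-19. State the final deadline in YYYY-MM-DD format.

7 business days after 2013-11-19, excluding weekends and holidays, is 2013-11-28.
2013-11-28 (Thursday) is already a business day.
The final due date is 2013-11-28.

2013-11-28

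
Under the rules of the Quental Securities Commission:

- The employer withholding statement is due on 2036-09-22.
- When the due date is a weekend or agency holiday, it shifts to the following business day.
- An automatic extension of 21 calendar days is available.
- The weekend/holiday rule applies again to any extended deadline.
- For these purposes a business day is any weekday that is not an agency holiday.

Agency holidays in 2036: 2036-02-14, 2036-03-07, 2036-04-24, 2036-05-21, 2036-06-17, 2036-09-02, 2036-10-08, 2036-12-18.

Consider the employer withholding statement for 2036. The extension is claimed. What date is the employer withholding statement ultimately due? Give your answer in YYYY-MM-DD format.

Start from the fixed due date, 2036-09-22.
2036-09-22 (Monday) is already a business day.
Applying the 21-calendar-day extension: 2036-09-22 + 21 days = 2036-10-13.
2036-10-13 is a Monday and not a listed holiday, so it stands.
The final due date is 2036-10-13.

2036-10-13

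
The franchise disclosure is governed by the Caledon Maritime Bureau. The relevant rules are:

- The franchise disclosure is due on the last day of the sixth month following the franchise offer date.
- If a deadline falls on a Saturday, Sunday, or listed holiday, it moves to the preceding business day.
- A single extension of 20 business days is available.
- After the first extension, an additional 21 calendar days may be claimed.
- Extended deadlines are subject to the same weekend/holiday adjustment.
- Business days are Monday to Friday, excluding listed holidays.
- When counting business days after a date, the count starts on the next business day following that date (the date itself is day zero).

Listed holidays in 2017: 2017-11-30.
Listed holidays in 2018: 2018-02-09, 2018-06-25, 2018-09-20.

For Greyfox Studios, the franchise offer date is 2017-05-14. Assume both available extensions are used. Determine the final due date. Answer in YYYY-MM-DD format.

The sixth month after 2017-05-14 is November 2017, whose last day is 2017-11-30.
2017-11-30 is a listed holiday; the preceding business day is 2017-11-29 (Wednesday).
The 20-business-day extension runs from 2017-11-29 to 2017-12-28.
2017-12-28 falls on a Thursday, which is a business day, so no adjustment is needed.
Applying the 21-calendar-day extension: 2017-12-28 + 21 days = 2018-01-18.
2018-01-18 is a Thursday and not a listed holiday, so it stands.
Deadline: 2018-01-18.

2018-01-18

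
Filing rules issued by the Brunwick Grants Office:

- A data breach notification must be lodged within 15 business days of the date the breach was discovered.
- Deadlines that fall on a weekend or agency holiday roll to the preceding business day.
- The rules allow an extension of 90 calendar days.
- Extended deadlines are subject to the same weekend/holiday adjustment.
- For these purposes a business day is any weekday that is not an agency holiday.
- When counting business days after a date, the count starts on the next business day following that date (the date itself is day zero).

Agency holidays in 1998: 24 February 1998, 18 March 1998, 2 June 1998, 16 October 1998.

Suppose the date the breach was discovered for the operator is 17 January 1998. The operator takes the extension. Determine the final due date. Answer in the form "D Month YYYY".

7 May 1998

Counting 15 business days after 17 January 1998 (skipping weekends and listed holidays) reaches 6 February 1998.
6 February 1998 falls on a Friday, which is a business day, so no adjustment is needed.
Add the 90 calendar-day extension to 6 February 1998: 7 May 1998.
Since 7 May 1998 is a Thursday and not a holiday, the date is unchanged.
The final due date is 7 May 1998.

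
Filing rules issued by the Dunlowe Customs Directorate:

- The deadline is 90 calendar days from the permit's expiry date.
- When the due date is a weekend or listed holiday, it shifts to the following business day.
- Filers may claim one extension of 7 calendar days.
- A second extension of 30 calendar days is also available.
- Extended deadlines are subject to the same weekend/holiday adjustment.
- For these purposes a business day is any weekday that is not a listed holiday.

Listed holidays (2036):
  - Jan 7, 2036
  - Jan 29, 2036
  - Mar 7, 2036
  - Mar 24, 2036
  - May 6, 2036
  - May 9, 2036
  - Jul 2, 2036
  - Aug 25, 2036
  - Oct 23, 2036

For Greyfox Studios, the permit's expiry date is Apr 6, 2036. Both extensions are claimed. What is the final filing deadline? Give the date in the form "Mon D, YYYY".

Aug 13, 2036

Trigger date Apr 6, 2036 + 90 calendar days = Jul 5, 2036.
Because Jul 5, 2036 is a Saturday, the deadline becomes Jul 7, 2036 (Monday).
Add the 7 calendar-day extension to Jul 7, 2036: Jul 14, 2036.
Since Jul 14, 2036 is a Monday and not a holiday, the date is unchanged.
The 30-calendar-day extension moves the deadline from Jul 14, 2036 to Aug 13, 2036.
Aug 13, 2036 is a Wednesday and not a listed holiday, so it stands.
Deadline: Aug 13, 2036.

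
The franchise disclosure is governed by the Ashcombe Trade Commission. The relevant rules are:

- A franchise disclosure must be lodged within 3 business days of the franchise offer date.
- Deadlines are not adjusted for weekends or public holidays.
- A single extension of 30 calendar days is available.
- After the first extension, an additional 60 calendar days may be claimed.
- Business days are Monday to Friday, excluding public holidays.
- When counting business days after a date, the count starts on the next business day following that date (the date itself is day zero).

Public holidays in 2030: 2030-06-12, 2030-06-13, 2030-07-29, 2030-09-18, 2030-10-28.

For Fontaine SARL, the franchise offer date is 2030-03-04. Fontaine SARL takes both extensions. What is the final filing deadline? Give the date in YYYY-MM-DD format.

2030-06-05

Starting the day after 2030-03-04 and counting 3 business days lands on 2030-03-07.
2030-03-07 is a Thursday; no weekend or holiday adjustment applies.
Add the 30 calendar-day extension to 2030-03-07: 2030-04-06.
No adjustment is made for weekends or holidays, so 2030-04-06 stands.
Add the 60 calendar-day extension to 2030-04-06: 2030-06-05.
No adjustment is made for weekends or holidays, so 2030-06-05 stands.
The final due date is 2030-06-05.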